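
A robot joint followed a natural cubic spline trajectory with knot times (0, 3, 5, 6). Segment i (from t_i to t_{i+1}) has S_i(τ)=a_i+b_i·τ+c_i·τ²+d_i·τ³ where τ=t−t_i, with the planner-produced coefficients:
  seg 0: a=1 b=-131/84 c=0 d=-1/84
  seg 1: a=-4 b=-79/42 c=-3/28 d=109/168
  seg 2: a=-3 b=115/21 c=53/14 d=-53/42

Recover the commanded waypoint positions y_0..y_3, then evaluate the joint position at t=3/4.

y_0 = S_0(0) = a_0 = 1
y_1 = S_1(0) = a_1 = -4
y_2 = S_2(0) = a_2 = -3
y_3 = S_2(1) = 5
t_q=3/4 is in segment 0 (τ=3/4); S_0(τ)=-313/1792

y_0=1 y_1=-4 y_2=-3 y_3=5
S(3/4) = -313/1792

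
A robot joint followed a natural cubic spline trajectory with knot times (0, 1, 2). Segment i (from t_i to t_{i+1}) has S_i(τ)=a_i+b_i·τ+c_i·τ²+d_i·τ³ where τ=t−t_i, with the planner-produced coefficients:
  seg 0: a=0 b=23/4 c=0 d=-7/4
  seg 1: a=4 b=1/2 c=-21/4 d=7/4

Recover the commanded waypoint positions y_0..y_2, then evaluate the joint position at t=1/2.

y_0=0 y_1=4 y_2=1
S(1/2) = 85/32

y_0 = S_0(0) = a_0 = 0
y_1 = S_1(0) = a_1 = 4
y_2 = S_1(1) = 1
t_q=1/2 is in segment 0 (τ=1/2); S_0(τ)=85/32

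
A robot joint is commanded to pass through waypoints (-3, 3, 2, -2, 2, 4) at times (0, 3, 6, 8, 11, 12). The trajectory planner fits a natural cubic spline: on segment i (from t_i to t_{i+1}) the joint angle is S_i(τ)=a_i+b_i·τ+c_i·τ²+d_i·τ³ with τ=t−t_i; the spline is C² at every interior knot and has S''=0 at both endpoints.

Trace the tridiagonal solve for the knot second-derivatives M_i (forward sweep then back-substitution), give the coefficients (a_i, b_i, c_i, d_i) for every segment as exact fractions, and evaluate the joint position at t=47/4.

Δ: Δ0=2, Δ1=-1/3, Δ2=-2, Δ3=4/3, Δ4=2
row 1: diag=12, rhs=-14; c'=1/4, d'=-7/6
row 2: denom=10−3·1/4=37/4; d'=(-10−3·-7/6)/(37/4)=-26/37
row 3: denom=10−2·8/37=354/37; d'=(20−2·-26/37)/(354/37)=132/59
row 4: denom=8−3·37/118=833/118; d'=(4−3·132/59)/(833/118)=-320/833
back: M4=-320/833
back: M3=132/59−37/118·-320/833=1964/833
back: M2=-26/37−8/37·1964/833=-1010/833
back: M1=-7/6−1/4·-1010/833=-2158/2499
M: M0=0, M1=-2158/2499, M2=-1010/833, M3=1964/833, M4=-320/833, M5=0
seg 0: a=-3, c=M0/2=0, d=(M1−M0)/(6·3)=-1079/22491, b=Δ0−h0·(2M0+M1)/6=6077/2499
seg 1: a=3, c=M1/2=-1079/2499, d=(M2−M1)/(6·3)=-436/22491, b=Δ1−h1·(2M1+M2)/6=2840/2499
seg 2: a=2, c=M2/2=-505/833, d=(M3−M2)/(6·2)=1487/4998, b=Δ2−h2·(2M2+M3)/6=-706/357
seg 3: a=-2, c=M3/2=982/833, d=(M4−M3)/(6·3)=-1142/7497, b=Δ3−h3·(2M3+M4)/6=-2080/2499
seg 4: a=2, c=M4/2=-160/833, d=(M5−M4)/(6·1)=160/2499, b=Δ4−h4·(2M4+M5)/6=5318/2499
t_q=47/4 → seg 4, τ=3/4; S=2+5318/2499·τ+-160/833·τ²+160/2499·τ³=2928/833

  seg 0: a=-3 b=6077/2499 c=0 d=-1079/22491
  seg 1: a=3 b=2840/2499 c=-1079/2499 d=-436/22491
  seg 2: a=2 b=-706/357 c=-505/833 d=1487/4998
  seg 3: a=-2 b=-2080/2499 c=982/833 d=-1142/7497
  seg 4: a=2 b=5318/2499 c=-160/833 d=160/2499
S(47/4) = 2928/833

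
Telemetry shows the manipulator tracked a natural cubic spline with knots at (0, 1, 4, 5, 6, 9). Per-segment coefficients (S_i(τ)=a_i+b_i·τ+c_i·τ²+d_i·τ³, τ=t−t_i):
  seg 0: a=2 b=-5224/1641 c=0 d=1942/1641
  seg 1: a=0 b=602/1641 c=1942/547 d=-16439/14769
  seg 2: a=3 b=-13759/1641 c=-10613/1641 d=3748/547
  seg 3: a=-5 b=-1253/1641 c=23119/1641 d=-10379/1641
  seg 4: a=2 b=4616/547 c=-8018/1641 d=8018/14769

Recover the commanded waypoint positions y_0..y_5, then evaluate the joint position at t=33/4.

y_0 = S_0(0) = a_0 = 2
y_1 = S_1(0) = a_1 = 0
y_2 = S_2(0) = a_2 = 3
y_3 = S_3(0) = a_3 = -5
y_4 = S_4(0) = a_4 = 2
y_5 = S_4(3) = -2
t_q=33/4 is in segment 4 (τ=9/4); S_4(τ)=42631/17504

y_0=2 y_1=0 y_2=3 y_3=-5 y_4=2 y_5=-2
S(33/4) = 42631/17504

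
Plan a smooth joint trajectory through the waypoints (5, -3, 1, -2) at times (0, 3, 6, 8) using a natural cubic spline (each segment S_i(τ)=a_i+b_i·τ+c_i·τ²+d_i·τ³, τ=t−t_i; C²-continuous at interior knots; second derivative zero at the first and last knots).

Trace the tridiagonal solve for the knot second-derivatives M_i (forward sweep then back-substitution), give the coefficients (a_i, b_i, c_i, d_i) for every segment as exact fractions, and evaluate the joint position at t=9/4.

  seg 0: a=5 b=-883/222 c=0 d=97/666
  seg 1: a=-3 b=-5/111 c=97/74 d=-21/74
  seg 2: a=1 b=35/222 c=-46/37 d=23/111
S(9/4) = -10847/4736

Δ: Δ0=-8/3, Δ1=4/3, Δ2=-3/2
row 1: diag=12, rhs=24; c'=1/4, d'=2
row 2: denom=10−3·1/4=37/4; d'=(-17−3·2)/(37/4)=-92/37
back: M2=-92/37
back: M1=2−1/4·-92/37=97/37
M: M0=0, M1=97/37, M2=-92/37, M3=0
seg 0: a=5, c=M0/2=0, d=(M1−M0)/(6·3)=97/666, b=Δ0−h0·(2M0+M1)/6=-883/222
seg 1: a=-3, c=M1/2=97/74, d=(M2−M1)/(6·3)=-21/74, b=Δ1−h1·(2M1+M2)/6=-5/111
seg 2: a=1, c=M2/2=-46/37, d=(M3−M2)/(6·2)=23/111, b=Δ2−h2·(2M2+M3)/6=35/222
t_q=9/4 → seg 0, τ=9/4; S=5+-883/222·τ+0·τ²+97/666·τ³=-10847/4736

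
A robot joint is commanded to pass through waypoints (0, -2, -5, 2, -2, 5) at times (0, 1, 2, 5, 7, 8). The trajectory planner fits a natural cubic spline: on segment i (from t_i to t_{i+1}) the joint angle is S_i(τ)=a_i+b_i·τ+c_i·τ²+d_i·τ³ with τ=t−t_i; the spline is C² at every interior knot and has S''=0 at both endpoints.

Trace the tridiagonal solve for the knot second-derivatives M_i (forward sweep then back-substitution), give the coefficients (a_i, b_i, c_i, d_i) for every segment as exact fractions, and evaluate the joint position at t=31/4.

Δ: Δ0=-2, Δ1=-3, Δ2=7/3, Δ3=-2, Δ4=7
row 1: diag=4, rhs=-6; c'=1/4, d'=-3/2
row 2: denom=8−1·1/4=31/4; d'=(32−1·-3/2)/(31/4)=134/31
row 3: denom=10−3·12/31=274/31; d'=(-26−3·134/31)/(274/31)=-604/137
row 4: denom=6−2·31/137=760/137; d'=(54−2·-604/137)/(760/137)=4303/380
back: M4=4303/380
back: M3=-604/137−31/137·4303/380=-2649/380
back: M2=134/31−12/31·-2649/380=667/95
back: M1=-3/2−1/4·667/95=-1237/380
M: M0=0, M1=-1237/380, M2=667/95, M3=-2649/380, M4=4303/380, M5=0
seg 0: a=0, c=M0/2=0, d=(M1−M0)/(6·1)=-1237/2280, b=Δ0−h0·(2M0+M1)/6=-3323/2280
seg 1: a=-2, c=M1/2=-1237/760, d=(M2−M1)/(6·1)=781/456, b=Δ1−h1·(2M1+M2)/6=-3517/1140
seg 2: a=-5, c=M2/2=667/190, d=(M3−M2)/(6·3)=-5317/6840, b=Δ2−h2·(2M2+M3)/6=-2741/2280
seg 3: a=2, c=M3/2=-2649/760, d=(M4−M3)/(6·2)=869/570, b=Δ3−h3·(2M3+M4)/6=-257/228
seg 4: a=-2, c=M4/2=4303/760, d=(M5−M4)/(6·1)=-4303/2280, b=Δ4−h4·(2M4+M5)/6=3677/1140
t_q=31/4 → seg 4, τ=3/4; S=-2+3677/1140·τ+4303/760·τ²+-4303/2280·τ³=27313/9728

  seg 0: a=0 b=-3323/2280 c=0 d=-1237/2280
  seg 1: a=-2 b=-3517/1140 c=-1237/760 d=781/456
  seg 2: a=-5 b=-2741/2280 c=667/190 d=-5317/6840
  seg 3: a=2 b=-257/228 c=-2649/760 d=869/570
  seg 4: a=-2 b=3677/1140 c=4303/760 d=-4303/2280
S(31/4) = 27313/9728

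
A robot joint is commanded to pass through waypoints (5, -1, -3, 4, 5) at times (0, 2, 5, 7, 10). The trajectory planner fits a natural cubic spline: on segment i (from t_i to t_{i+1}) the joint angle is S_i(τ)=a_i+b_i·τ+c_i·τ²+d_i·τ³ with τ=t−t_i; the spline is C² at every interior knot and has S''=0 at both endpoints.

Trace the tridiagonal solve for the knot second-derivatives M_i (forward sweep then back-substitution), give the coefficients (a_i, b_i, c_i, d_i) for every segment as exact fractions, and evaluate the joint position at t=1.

  seg 0: a=5 b=-277/87 c=0 d=4/87
  seg 1: a=-1 b=-229/87 c=8/29 d=11/87
  seg 2: a=-3 b=212/87 c=41/29 d=-307/696
  seg 3: a=4 b=487/174 c=-143/116 d=143/1044
S(1) = 54/29

Δ: Δ0=-3, Δ1=-2/3, Δ2=7/2, Δ3=1/3
row 1: diag=10, rhs=14; c'=3/10, d'=7/5
row 2: denom=10−3·3/10=91/10; d'=(25−3·7/5)/(91/10)=16/7
row 3: denom=10−2·20/91=870/91; d'=(-19−2·16/7)/(870/91)=-143/58
back: M3=-143/58
back: M2=16/7−20/91·-143/58=82/29
back: M1=7/5−3/10·82/29=16/29
M: M0=0, M1=16/29, M2=82/29, M3=-143/58, M4=0
seg 0: a=5, c=M0/2=0, d=(M1−M0)/(6·2)=4/87, b=Δ0−h0·(2M0+M1)/6=-277/87
seg 1: a=-1, c=M1/2=8/29, d=(M2−M1)/(6·3)=11/87, b=Δ1−h1·(2M1+M2)/6=-229/87
seg 2: a=-3, c=M2/2=41/29, d=(M3−M2)/(6·2)=-307/696, b=Δ2−h2·(2M2+M3)/6=212/87
seg 3: a=4, c=M3/2=-143/116, d=(M4−M3)/(6·3)=143/1044, b=Δ3−h3·(2M3+M4)/6=487/174
t_q=1 → seg 0, τ=1; S=5+-277/87·τ+0·τ²+4/87·τ³=54/29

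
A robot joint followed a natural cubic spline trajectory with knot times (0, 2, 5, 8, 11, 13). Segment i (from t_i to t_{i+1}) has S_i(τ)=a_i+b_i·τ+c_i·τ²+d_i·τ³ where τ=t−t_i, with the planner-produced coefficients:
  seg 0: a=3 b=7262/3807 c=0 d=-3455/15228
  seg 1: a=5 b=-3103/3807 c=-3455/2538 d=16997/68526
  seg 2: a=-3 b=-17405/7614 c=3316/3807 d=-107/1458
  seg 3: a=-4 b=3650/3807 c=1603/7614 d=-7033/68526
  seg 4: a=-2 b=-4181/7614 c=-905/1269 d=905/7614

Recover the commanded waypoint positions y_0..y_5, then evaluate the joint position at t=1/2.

y_0=3 y_1=5 y_2=-3 y_3=-4 y_4=-2 y_5=-5
S(1/2) = 159403/40608

y_0 = S_0(0) = a_0 = 3
y_1 = S_1(0) = a_1 = 5
y_2 = S_2(0) = a_2 = -3
y_3 = S_3(0) = a_3 = -4
y_4 = S_4(0) = a_4 = -2
y_5 = S_4(2) = -5
t_q=1/2 is in segment 0 (τ=1/2); S_0(τ)=159403/40608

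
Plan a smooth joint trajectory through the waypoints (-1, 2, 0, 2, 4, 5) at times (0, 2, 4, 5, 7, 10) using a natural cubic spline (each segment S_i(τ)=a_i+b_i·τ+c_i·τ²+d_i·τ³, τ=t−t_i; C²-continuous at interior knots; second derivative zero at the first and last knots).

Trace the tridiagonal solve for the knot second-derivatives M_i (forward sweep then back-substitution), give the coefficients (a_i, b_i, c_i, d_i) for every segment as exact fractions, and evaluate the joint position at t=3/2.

  seg 0: a=-1 b=8869/3576 c=0 d=-3505/14304
  seg 1: a=2 b=-823/1788 c=-3505/2384 d=8585/14304
  seg 2: a=0 b=3079/3576 c=635/298 d=-3547/3576
  seg 3: a=2 b=3839/1788 c=-1007/1192 d=485/3576
  seg 4: a=4 b=707/1788 c=-37/1192 d=37/10728
S(3/2) = 72215/38144

Δ: Δ0=3/2, Δ1=-1, Δ2=2, Δ3=1, Δ4=1/3
row 1: diag=8, rhs=-15; c'=1/4, d'=-15/8
row 2: denom=6−2·1/4=11/2; d'=(18−2·-15/8)/(11/2)=87/22
row 3: denom=6−1·2/11=64/11; d'=(-6−1·87/22)/(64/11)=-219/128
row 4: denom=10−2·11/32=149/16; d'=(-4−2·-219/128)/(149/16)=-37/596
back: M4=-37/596
back: M3=-219/128−11/32·-37/596=-1007/596
back: M2=87/22−2/11·-1007/596=635/149
back: M1=-15/8−1/4·635/149=-3505/1192
M: M0=0, M1=-3505/1192, M2=635/149, M3=-1007/596, M4=-37/596, M5=0
seg 0: a=-1, c=M0/2=0, d=(M1−M0)/(6·2)=-3505/14304, b=Δ0−h0·(2M0+M1)/6=8869/3576
seg 1: a=2, c=M1/2=-3505/2384, d=(M2−M1)/(6·2)=8585/14304, b=Δ1−h1·(2M1+M2)/6=-823/1788
seg 2: a=0, c=M2/2=635/298, d=(M3−M2)/(6·1)=-3547/3576, b=Δ2−h2·(2M2+M3)/6=3079/3576
seg 3: a=2, c=M3/2=-1007/1192, d=(M4−M3)/(6·2)=485/3576, b=Δ3−h3·(2M3+M4)/6=3839/1788
seg 4: a=4, c=M4/2=-37/1192, d=(M5−M4)/(6·3)=37/10728, b=Δ4−h4·(2M4+M5)/6=707/1788
t_q=3/2 → seg 0, τ=3/2; S=-1+8869/3576·τ+0·τ²+-3505/14304·τ³=72215/38144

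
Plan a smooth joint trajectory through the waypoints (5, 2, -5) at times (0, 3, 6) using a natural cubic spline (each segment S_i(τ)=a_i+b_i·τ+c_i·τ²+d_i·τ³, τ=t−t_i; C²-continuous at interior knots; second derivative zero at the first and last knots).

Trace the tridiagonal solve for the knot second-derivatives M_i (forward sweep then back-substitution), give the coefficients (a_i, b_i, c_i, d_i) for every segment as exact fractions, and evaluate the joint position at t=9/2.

  seg 0: a=5 b=-2/3 c=0 d=-1/27
  seg 1: a=2 b=-5/3 c=-1/3 d=1/27
S(9/2) = -9/8

Δ: Δ0=-1, Δ1=-7/3
row 1: diag=12, rhs=-8; c'=1/4, d'=-2/3
back: M1=-2/3
M: M0=0, M1=-2/3, M2=0
seg 0: a=5, c=M0/2=0, d=(M1−M0)/(6·3)=-1/27, b=Δ0−h0·(2M0+M1)/6=-2/3
seg 1: a=2, c=M1/2=-1/3, d=(M2−M1)/(6·3)=1/27, b=Δ1−h1·(2M1+M2)/6=-5/3
t_q=9/2 → seg 1, τ=3/2; S=2+-5/3·τ+-1/3·τ²+1/27·τ³=-9/8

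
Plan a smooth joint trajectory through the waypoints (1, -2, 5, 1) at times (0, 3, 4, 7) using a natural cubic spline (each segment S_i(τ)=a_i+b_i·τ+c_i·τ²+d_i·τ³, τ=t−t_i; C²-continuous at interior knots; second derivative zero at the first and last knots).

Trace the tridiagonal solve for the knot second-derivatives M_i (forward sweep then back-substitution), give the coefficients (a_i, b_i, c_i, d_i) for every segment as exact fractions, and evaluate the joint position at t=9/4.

  seg 0: a=1 b=-40/9 c=0 d=31/81
  seg 1: a=-2 b=53/9 c=31/9 d=-7/3
  seg 2: a=5 b=52/9 c=-32/9 d=32/81
S(9/4) = -297/64

Δ: Δ0=-1, Δ1=7, Δ2=-4/3
row 1: diag=8, rhs=48; c'=1/8, d'=6
row 2: denom=8−1·1/8=63/8; d'=(-50−1·6)/(63/8)=-64/9
back: M2=-64/9
back: M1=6−1/8·-64/9=62/9
M: M0=0, M1=62/9, M2=-64/9, M3=0
seg 0: a=1, c=M0/2=0, d=(M1−M0)/(6·3)=31/81, b=Δ0−h0·(2M0+M1)/6=-40/9
seg 1: a=-2, c=M1/2=31/9, d=(M2−M1)/(6·1)=-7/3, b=Δ1−h1·(2M1+M2)/6=53/9
seg 2: a=5, c=M2/2=-32/9, d=(M3−M2)/(6·3)=32/81, b=Δ2−h2·(2M2+M3)/6=52/9
t_q=9/4 → seg 0, τ=9/4; S=1+-40/9·τ+0·τ²+31/81·τ³=-297/64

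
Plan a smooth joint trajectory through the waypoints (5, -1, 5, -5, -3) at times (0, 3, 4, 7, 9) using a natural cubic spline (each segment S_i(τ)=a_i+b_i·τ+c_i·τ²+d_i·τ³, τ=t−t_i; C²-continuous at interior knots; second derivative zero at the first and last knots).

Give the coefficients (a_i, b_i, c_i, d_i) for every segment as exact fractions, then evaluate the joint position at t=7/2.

Δ: Δ0=-2, Δ1=6, Δ2=-10/3, Δ3=1
row 1: diag=8, rhs=48; c'=1/8, d'=6
row 2: denom=8−1·1/8=63/8; d'=(-56−1·6)/(63/8)=-496/63
row 3: denom=10−3·8/21=62/7; d'=(26−3·-496/63)/(62/7)=521/93
back: M3=521/93
back: M2=-496/63−8/21·521/93=-2792/279
back: M1=6−1/8·-2792/279=2023/279
M: M0=0, M1=2023/279, M2=-2792/279, M3=521/93, M4=0
seg 0: a=5, c=M0/2=0, d=(M1−M0)/(6·3)=2023/5022, b=Δ0−h0·(2M0+M1)/6=-3139/558
seg 1: a=-1, c=M1/2=2023/558, d=(M2−M1)/(6·1)=-535/186, b=Δ1−h1·(2M1+M2)/6=1465/279
seg 2: a=5, c=M2/2=-1396/279, d=(M3−M2)/(6·3)=4355/5022, b=Δ2−h2·(2M2+M3)/6=2161/558
seg 3: a=-5, c=M3/2=521/186, d=(M4−M3)/(6·2)=-521/1116, b=Δ3−h3·(2M3+M4)/6=-763/279
t_q=7/2 → seg 1, τ=1/2; S=-1+1465/279·τ+2023/558·τ²+-535/186·τ³=9697/4464

  seg 0: a=5 b=-3139/558 c=0 d=2023/5022
  seg 1: a=-1 b=1465/279 c=2023/558 d=-535/186
  seg 2: a=5 b=2161/558 c=-1396/279 d=4355/5022
  seg 3: a=-5 b=-763/279 c=521/186 d=-521/1116
S(7/2) = 9697/4464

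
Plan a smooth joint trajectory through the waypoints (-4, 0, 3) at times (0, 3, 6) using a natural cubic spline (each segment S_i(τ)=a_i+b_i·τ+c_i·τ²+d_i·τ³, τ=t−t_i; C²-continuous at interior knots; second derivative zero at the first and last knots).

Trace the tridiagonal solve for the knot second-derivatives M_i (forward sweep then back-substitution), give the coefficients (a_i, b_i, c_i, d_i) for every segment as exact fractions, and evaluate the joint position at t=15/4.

  seg 0: a=-4 b=17/12 c=0 d=-1/108
  seg 1: a=0 b=7/6 c=-1/12 d=1/108
S(15/4) = 213/256

Δ: Δ0=4/3, Δ1=1
row 1: diag=12, rhs=-2; c'=1/4, d'=-1/6
back: M1=-1/6
M: M0=0, M1=-1/6, M2=0
seg 0: a=-4, c=M0/2=0, d=(M1−M0)/(6·3)=-1/108, b=Δ0−h0·(2M0+M1)/6=17/12
seg 1: a=0, c=M1/2=-1/12, d=(M2−M1)/(6·3)=1/108, b=Δ1−h1·(2M1+M2)/6=7/6
t_q=15/4 → seg 1, τ=3/4; S=0+7/6·τ+-1/12·τ²+1/108·τ³=213/256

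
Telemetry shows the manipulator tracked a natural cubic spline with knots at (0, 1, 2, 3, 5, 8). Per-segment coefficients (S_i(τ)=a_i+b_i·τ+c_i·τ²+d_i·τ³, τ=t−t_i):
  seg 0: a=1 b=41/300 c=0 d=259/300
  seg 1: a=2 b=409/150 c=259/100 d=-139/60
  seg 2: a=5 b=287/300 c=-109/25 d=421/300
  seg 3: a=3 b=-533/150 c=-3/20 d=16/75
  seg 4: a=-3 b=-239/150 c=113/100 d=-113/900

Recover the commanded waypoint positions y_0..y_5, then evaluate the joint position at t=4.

y_0 = S_0(0) = a_0 = 1
y_1 = S_1(0) = a_1 = 2
y_2 = S_2(0) = a_2 = 5
y_3 = S_3(0) = a_3 = 3
y_4 = S_4(0) = a_4 = -3
y_5 = S_4(3) = -1
t_q=4 is in segment 3 (τ=1); S_3(τ)=-49/100

y_0=1 y_1=2 y_2=5 y_3=3 y_4=-3 y_5=-1
S(4) = -49/100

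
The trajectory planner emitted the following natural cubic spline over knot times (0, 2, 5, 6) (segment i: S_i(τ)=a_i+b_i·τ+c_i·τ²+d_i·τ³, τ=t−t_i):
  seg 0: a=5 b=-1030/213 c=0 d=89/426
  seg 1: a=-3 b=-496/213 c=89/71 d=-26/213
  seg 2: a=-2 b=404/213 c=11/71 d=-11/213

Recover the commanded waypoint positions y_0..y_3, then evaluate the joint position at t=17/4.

y_0 = S_0(0) = a_0 = 5
y_1 = S_1(0) = a_1 = -3
y_2 = S_2(0) = a_2 = -2
y_3 = S_2(1) = 0
t_q=17/4 is in segment 1 (τ=9/4); S_1(τ)=-7461/2272

y_0=5 y_1=-3 y_2=-2 y_3=0
S(17/4) = -7461/2272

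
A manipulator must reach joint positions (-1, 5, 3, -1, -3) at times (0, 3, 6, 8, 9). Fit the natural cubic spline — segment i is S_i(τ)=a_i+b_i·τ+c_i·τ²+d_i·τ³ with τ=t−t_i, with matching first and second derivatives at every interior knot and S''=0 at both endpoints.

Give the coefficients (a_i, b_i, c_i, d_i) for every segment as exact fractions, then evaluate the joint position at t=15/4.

  seg 0: a=-1 b=806/309 c=0 d=-188/2781
  seg 1: a=5 b=242/309 c=-188/309 d=116/2781
  seg 2: a=3 b=-538/309 c=-24/103 d=16/309
  seg 3: a=-1 b=-634/309 c=8/103 d=-8/309
S(15/4) = 8673/1648

Δ: Δ0=2, Δ1=-2/3, Δ2=-2, Δ3=-2
row 1: diag=12, rhs=-16; c'=1/4, d'=-4/3
row 2: denom=10−3·1/4=37/4; d'=(-8−3·-4/3)/(37/4)=-16/37
row 3: denom=6−2·8/37=206/37; d'=(0−2·-16/37)/(206/37)=16/103
back: M3=16/103
back: M2=-16/37−8/37·16/103=-48/103
back: M1=-4/3−1/4·-48/103=-376/309
M: M0=0, M1=-376/309, M2=-48/103, M3=16/103, M4=0
seg 0: a=-1, c=M0/2=0, d=(M1−M0)/(6·3)=-188/2781, b=Δ0−h0·(2M0+M1)/6=806/309
seg 1: a=5, c=M1/2=-188/309, d=(M2−M1)/(6·3)=116/2781, b=Δ1−h1·(2M1+M2)/6=242/309
seg 2: a=3, c=M2/2=-24/103, d=(M3−M2)/(6·2)=16/309, b=Δ2−h2·(2M2+M3)/6=-538/309
seg 3: a=-1, c=M3/2=8/103, d=(M4−M3)/(6·1)=-8/309, b=Δ3−h3·(2M3+M4)/6=-634/309
t_q=15/4 → seg 1, τ=3/4; S=5+242/309·τ+-188/309·τ²+116/2781·τ³=8673/1648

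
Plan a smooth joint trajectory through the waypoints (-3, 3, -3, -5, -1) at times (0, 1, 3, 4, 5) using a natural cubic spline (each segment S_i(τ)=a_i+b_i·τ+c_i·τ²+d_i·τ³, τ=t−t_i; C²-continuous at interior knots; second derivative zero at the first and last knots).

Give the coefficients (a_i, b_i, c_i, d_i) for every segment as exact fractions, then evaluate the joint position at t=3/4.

Δ: Δ0=6, Δ1=-3, Δ2=-2, Δ3=4
row 1: diag=6, rhs=-54; c'=1/3, d'=-9
row 2: denom=6−2·1/3=16/3; d'=(6−2·-9)/(16/3)=9/2
row 3: denom=4−1·3/16=61/16; d'=(36−1·9/2)/(61/16)=504/61
back: M3=504/61
back: M2=9/2−3/16·504/61=180/61
back: M1=-9−1/3·180/61=-609/61
M: M0=0, M1=-609/61, M2=180/61, M3=504/61, M4=0
seg 0: a=-3, c=M0/2=0, d=(M1−M0)/(6·1)=-203/122, b=Δ0−h0·(2M0+M1)/6=935/122
seg 1: a=3, c=M1/2=-609/122, d=(M2−M1)/(6·2)=263/244, b=Δ1−h1·(2M1+M2)/6=163/61
seg 2: a=-3, c=M2/2=90/61, d=(M3−M2)/(6·1)=54/61, b=Δ2−h2·(2M2+M3)/6=-266/61
seg 3: a=-5, c=M3/2=252/61, d=(M4−M3)/(6·1)=-84/61, b=Δ3−h3·(2M3+M4)/6=76/61
t_q=3/4 → seg 0, τ=3/4; S=-3+935/122·τ+0·τ²+-203/122·τ³=15975/7808

  seg 0: a=-3 b=935/122 c=0 d=-203/122
  seg 1: a=3 b=163/61 c=-609/122 d=263/244
  seg 2: a=-3 b=-266/61 c=90/61 d=54/61
  seg 3: a=-5 b=76/61 c=252/61 d=-84/61
S(3/4) = 15975/7808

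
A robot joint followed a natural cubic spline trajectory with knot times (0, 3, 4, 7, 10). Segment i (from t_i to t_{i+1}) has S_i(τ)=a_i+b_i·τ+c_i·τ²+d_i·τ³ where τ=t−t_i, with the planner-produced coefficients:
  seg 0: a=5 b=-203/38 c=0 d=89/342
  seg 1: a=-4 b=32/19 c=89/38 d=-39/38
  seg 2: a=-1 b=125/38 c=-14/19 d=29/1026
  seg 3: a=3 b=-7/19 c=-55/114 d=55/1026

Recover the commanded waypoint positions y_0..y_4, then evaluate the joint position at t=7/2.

y_0=5 y_1=-4 y_2=-1 y_3=3 y_4=-1
S(7/2) = -821/304

y_0 = S_0(0) = a_0 = 5
y_1 = S_1(0) = a_1 = -4
y_2 = S_2(0) = a_2 = -1
y_3 = S_3(0) = a_3 = 3
y_4 = S_3(3) = -1
t_q=7/2 is in segment 1 (τ=1/2); S_1(τ)=-821/304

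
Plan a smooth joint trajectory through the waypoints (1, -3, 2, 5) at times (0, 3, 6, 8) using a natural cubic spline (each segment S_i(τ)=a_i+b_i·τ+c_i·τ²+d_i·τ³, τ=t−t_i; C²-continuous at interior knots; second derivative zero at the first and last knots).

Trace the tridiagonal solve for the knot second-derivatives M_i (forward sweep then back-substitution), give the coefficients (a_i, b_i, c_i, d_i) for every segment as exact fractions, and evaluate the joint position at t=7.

  seg 0: a=1 b=-479/222 c=0 d=61/666
  seg 1: a=-3 b=35/111 c=61/74 d=-83/666
  seg 2: a=2 b=421/222 c=-11/37 d=11/222
S(7) = 135/37

Δ: Δ0=-4/3, Δ1=5/3, Δ2=3/2
row 1: diag=12, rhs=18; c'=1/4, d'=3/2
row 2: denom=10−3·1/4=37/4; d'=(-1−3·3/2)/(37/4)=-22/37
back: M2=-22/37
back: M1=3/2−1/4·-22/37=61/37
M: M0=0, M1=61/37, M2=-22/37, M3=0
seg 0: a=1, c=M0/2=0, d=(M1−M0)/(6·3)=61/666, b=Δ0−h0·(2M0+M1)/6=-479/222
seg 1: a=-3, c=M1/2=61/74, d=(M2−M1)/(6·3)=-83/666, b=Δ1−h1·(2M1+M2)/6=35/111
seg 2: a=2, c=M2/2=-11/37, d=(M3−M2)/(6·2)=11/222, b=Δ2−h2·(2M2+M3)/6=421/222
t_q=7 → seg 2, τ=1; S=2+421/222·τ+-11/37·τ²+11/222·τ³=135/37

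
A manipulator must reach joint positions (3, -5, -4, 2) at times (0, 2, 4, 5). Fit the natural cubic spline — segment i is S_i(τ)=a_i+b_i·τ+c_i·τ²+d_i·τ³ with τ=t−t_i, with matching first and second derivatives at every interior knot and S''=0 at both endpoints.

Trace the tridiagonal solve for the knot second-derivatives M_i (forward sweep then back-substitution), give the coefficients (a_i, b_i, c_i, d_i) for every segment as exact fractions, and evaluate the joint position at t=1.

  seg 0: a=3 b=-52/11 c=0 d=2/11
  seg 1: a=-5 b=-28/11 c=12/11 d=19/88
  seg 2: a=-4 b=97/22 c=105/44 d=-35/44
S(1) = -17/11

Δ: Δ0=-4, Δ1=1/2, Δ2=6
row 1: diag=8, rhs=27; c'=1/4, d'=27/8
row 2: denom=6−2·1/4=11/2; d'=(33−2·27/8)/(11/2)=105/22
back: M2=105/22
back: M1=27/8−1/4·105/22=24/11
M: M0=0, M1=24/11, M2=105/22, M3=0
seg 0: a=3, c=M0/2=0, d=(M1−M0)/(6·2)=2/11, b=Δ0−h0·(2M0+M1)/6=-52/11
seg 1: a=-5, c=M1/2=12/11, d=(M2−M1)/(6·2)=19/88, b=Δ1−h1·(2M1+M2)/6=-28/11
seg 2: a=-4, c=M2/2=105/44, d=(M3−M2)/(6·1)=-35/44, b=Δ2−h2·(2M2+M3)/6=97/22
t_q=1 → seg 0, τ=1; S=3+-52/11·τ+0·τ²+2/11·τ³=-17/11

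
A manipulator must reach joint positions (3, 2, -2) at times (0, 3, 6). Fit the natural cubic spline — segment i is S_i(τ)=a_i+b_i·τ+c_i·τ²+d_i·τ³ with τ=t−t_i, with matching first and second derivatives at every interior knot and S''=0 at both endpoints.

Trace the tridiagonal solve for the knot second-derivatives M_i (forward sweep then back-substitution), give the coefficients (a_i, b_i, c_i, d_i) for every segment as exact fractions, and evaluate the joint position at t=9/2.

  seg 0: a=3 b=-1/12 c=0 d=-1/36
  seg 1: a=2 b=-5/6 c=-1/4 d=1/36
S(9/2) = 9/32

Δ: Δ0=-1/3, Δ1=-4/3
row 1: diag=12, rhs=-6; c'=1/4, d'=-1/2
back: M1=-1/2
M: M0=0, M1=-1/2, M2=0
seg 0: a=3, c=M0/2=0, d=(M1−M0)/(6·3)=-1/36, b=Δ0−h0·(2M0+M1)/6=-1/12
seg 1: a=2, c=M1/2=-1/4, d=(M2−M1)/(6·3)=1/36, b=Δ1−h1·(2M1+M2)/6=-5/6
t_q=9/2 → seg 1, τ=3/2; S=2+-5/6·τ+-1/4·τ²+1/36·τ³=9/32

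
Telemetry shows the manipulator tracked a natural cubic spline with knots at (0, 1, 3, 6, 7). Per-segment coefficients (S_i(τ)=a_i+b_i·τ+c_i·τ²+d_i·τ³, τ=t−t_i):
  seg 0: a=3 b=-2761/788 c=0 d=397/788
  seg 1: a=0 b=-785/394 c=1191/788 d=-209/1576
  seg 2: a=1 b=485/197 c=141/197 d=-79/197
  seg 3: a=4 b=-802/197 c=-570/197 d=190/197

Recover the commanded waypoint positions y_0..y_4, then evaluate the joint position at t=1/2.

y_0 = S_0(0) = a_0 = 3
y_1 = S_1(0) = a_1 = 0
y_2 = S_2(0) = a_2 = 1
y_3 = S_3(0) = a_3 = 4
y_4 = S_3(1) = -2
t_q=1/2 is in segment 0 (τ=1/2); S_0(τ)=8265/6304

y_0=3 y_1=0 y_2=1 y_3=4 y_4=-2
S(1/2) = 8265/6304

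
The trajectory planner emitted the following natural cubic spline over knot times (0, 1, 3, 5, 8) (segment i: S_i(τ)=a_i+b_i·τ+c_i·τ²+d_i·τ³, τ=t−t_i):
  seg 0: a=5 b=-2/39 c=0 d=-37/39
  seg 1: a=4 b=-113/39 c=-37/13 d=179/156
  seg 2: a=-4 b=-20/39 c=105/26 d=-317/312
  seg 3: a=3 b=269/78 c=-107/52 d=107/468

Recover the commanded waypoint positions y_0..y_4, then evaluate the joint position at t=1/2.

y_0 = S_0(0) = a_0 = 5
y_1 = S_1(0) = a_1 = 4
y_2 = S_2(0) = a_2 = -4
y_3 = S_3(0) = a_3 = 3
y_4 = S_3(3) = 1
t_q=1/2 is in segment 0 (τ=1/2); S_0(τ)=505/104

y_0=5 y_1=4 y_2=-4 y_3=3 y_4=1
S(1/2) = 505/104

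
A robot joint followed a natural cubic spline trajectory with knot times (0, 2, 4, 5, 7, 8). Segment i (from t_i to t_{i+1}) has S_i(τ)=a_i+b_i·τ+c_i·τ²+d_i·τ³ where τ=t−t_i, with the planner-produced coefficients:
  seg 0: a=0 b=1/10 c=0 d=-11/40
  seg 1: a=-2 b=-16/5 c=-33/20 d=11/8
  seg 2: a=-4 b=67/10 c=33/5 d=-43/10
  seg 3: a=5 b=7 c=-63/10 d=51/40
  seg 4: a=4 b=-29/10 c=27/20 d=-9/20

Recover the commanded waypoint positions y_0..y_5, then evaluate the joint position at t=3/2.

y_0 = S_0(0) = a_0 = 0
y_1 = S_1(0) = a_1 = -2
y_2 = S_2(0) = a_2 = -4
y_3 = S_3(0) = a_3 = 5
y_4 = S_4(0) = a_4 = 4
y_5 = S_4(1) = 2
t_q=3/2 is in segment 0 (τ=3/2); S_0(τ)=-249/320

y_0=0 y_1=-2 y_2=-4 y_3=5 y_4=4 y_5=2
S(3/2) = -249/320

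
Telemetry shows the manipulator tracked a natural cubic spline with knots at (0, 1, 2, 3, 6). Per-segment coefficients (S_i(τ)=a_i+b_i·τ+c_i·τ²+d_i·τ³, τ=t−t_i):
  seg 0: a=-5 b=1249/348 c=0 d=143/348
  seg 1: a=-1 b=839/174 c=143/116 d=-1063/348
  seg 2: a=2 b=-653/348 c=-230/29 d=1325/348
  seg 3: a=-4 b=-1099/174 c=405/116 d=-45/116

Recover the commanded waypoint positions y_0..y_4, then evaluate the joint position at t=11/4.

y_0 = S_0(0) = a_0 = -5
y_1 = S_1(0) = a_1 = -1
y_2 = S_2(0) = a_2 = 2
y_3 = S_3(0) = a_3 = -4
y_4 = S_3(3) = -2
t_q=11/4 is in segment 2 (τ=3/4); S_2(τ)=-16795/7424

y_0=-5 y_1=-1 y_2=2 y_3=-4 y_4=-2
S(11/4) = -16795/7424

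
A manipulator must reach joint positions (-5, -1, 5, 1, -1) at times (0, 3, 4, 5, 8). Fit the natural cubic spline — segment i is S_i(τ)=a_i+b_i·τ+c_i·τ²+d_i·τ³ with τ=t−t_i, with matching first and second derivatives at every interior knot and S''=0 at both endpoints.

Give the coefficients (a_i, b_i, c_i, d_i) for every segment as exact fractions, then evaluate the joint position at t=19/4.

  seg 0: a=-5 b=-91/60 c=0 d=19/60
  seg 1: a=-1 b=211/30 c=57/20 d=-233/60
  seg 2: a=5 b=13/12 c=-44/5 d=223/60
  seg 3: a=1 b=-161/30 c=47/20 d=-47/180
S(19/4) = 3111/1280

Δ: Δ0=4/3, Δ1=6, Δ2=-4, Δ3=-2/3
row 1: diag=8, rhs=28; c'=1/8, d'=7/2
row 2: denom=4−1·1/8=31/8; d'=(-60−1·7/2)/(31/8)=-508/31
row 3: denom=8−1·8/31=240/31; d'=(20−1·-508/31)/(240/31)=47/10
back: M3=47/10
back: M2=-508/31−8/31·47/10=-88/5
back: M1=7/2−1/8·-88/5=57/10
M: M0=0, M1=57/10, M2=-88/5, M3=47/10, M4=0
seg 0: a=-5, c=M0/2=0, d=(M1−M0)/(6·3)=19/60, b=Δ0−h0·(2M0+M1)/6=-91/60
seg 1: a=-1, c=M1/2=57/20, d=(M2−M1)/(6·1)=-233/60, b=Δ1−h1·(2M1+M2)/6=211/30
seg 2: a=5, c=M2/2=-44/5, d=(M3−M2)/(6·1)=223/60, b=Δ2−h2·(2M2+M3)/6=13/12
seg 3: a=1, c=M3/2=47/20, d=(M4−M3)/(6·3)=-47/180, b=Δ3−h3·(2M3+M4)/6=-161/30
t_q=19/4 → seg 2, τ=3/4; S=5+13/12·τ+-44/5·τ²+223/60·τ³=3111/1280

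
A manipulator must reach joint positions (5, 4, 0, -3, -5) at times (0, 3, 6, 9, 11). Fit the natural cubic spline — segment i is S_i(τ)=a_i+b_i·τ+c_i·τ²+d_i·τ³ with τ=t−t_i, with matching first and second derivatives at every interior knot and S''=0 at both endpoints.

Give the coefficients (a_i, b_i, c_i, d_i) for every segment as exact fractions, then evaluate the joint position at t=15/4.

  seg 0: a=5 b=-17/414 c=0 d=-121/3726
  seg 1: a=4 b=-190/207 c=-121/414 d=191/3726
  seg 2: a=0 b=-533/414 c=35/207 d=-91/3726
  seg 3: a=-3 b=-193/207 c=-7/138 d=7/828
S(15/4) = 9329/2944

Δ: Δ0=-1/3, Δ1=-4/3, Δ2=-1, Δ3=-1
row 1: diag=12, rhs=-6; c'=1/4, d'=-1/2
row 2: denom=12−3·1/4=45/4; d'=(2−3·-1/2)/(45/4)=14/45
row 3: denom=10−3·4/15=46/5; d'=(0−3·14/45)/(46/5)=-7/69
back: M3=-7/69
back: M2=14/45−4/15·-7/69=70/207
back: M1=-1/2−1/4·70/207=-121/207
M: M0=0, M1=-121/207, M2=70/207, M3=-7/69, M4=0
seg 0: a=5, c=M0/2=0, d=(M1−M0)/(6·3)=-121/3726, b=Δ0−h0·(2M0+M1)/6=-17/414
seg 1: a=4, c=M1/2=-121/414, d=(M2−M1)/(6·3)=191/3726, b=Δ1−h1·(2M1+M2)/6=-190/207
seg 2: a=0, c=M2/2=35/207, d=(M3−M2)/(6·3)=-91/3726, b=Δ2−h2·(2M2+M3)/6=-533/414
seg 3: a=-3, c=M3/2=-7/138, d=(M4−M3)/(6·2)=7/828, b=Δ3−h3·(2M3+M4)/6=-193/207
t_q=15/4 → seg 1, τ=3/4; S=4+-190/207·τ+-121/414·τ²+191/3726·τ³=9329/2944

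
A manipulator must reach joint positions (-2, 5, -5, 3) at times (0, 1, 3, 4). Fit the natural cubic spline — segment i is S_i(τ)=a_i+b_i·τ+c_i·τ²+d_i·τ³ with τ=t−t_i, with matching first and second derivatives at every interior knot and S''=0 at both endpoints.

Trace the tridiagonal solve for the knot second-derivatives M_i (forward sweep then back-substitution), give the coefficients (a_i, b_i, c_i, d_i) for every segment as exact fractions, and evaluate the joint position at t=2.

Δ: Δ0=7, Δ1=-5, Δ2=8
row 1: diag=6, rhs=-72; c'=1/3, d'=-12
row 2: denom=6−2·1/3=16/3; d'=(78−2·-12)/(16/3)=153/8
back: M2=153/8
back: M1=-12−1/3·153/8=-147/8
M: M0=0, M1=-147/8, M2=153/8, M3=0
seg 0: a=-2, c=M0/2=0, d=(M1−M0)/(6·1)=-49/16, b=Δ0−h0·(2M0+M1)/6=161/16
seg 1: a=5, c=M1/2=-147/16, d=(M2−M1)/(6·2)=25/8, b=Δ1−h1·(2M1+M2)/6=7/8
seg 2: a=-5, c=M2/2=153/16, d=(M3−M2)/(6·1)=-51/16, b=Δ2−h2·(2M2+M3)/6=13/8
t_q=2 → seg 1, τ=1; S=5+7/8·τ+-147/16·τ²+25/8·τ³=-3/16

  seg 0: a=-2 b=161/16 c=0 d=-49/16
  seg 1: a=5 b=7/8 c=-147/16 d=25/8
  seg 2: a=-5 b=13/8 c=153/16 d=-51/16
S(2) = -3/16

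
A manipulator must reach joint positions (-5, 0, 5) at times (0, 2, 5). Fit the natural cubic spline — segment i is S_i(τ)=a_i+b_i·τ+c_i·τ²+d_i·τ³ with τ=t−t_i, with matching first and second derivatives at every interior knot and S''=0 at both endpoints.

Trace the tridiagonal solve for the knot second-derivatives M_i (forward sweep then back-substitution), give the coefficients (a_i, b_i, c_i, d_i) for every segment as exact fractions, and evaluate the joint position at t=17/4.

Δ: Δ0=5/2, Δ1=5/3
row 1: diag=10, rhs=-5; c'=3/10, d'=-1/2
back: M1=-1/2
M: M0=0, M1=-1/2, M2=0
seg 0: a=-5, c=M0/2=0, d=(M1−M0)/(6·2)=-1/24, b=Δ0−h0·(2M0+M1)/6=8/3
seg 1: a=0, c=M1/2=-1/4, d=(M2−M1)/(6·3)=1/36, b=Δ1−h1·(2M1+M2)/6=13/6
t_q=17/4 → seg 1, τ=9/4; S=0+13/6·τ+-1/4·τ²+1/36·τ³=1005/256

  seg 0: a=-5 b=8/3 c=0 d=-1/24
  seg 1: a=0 b=13/6 c=-1/4 d=1/36
S(17/4) = 1005/256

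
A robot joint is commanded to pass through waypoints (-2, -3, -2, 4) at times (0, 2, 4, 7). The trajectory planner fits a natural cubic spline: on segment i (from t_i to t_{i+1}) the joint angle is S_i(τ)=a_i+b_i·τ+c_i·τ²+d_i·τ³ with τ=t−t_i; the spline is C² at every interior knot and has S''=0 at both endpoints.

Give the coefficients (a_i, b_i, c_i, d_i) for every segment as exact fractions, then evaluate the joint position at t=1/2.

  seg 0: a=-2 b=-13/19 c=0 d=7/152
  seg 1: a=-3 b=-5/38 c=21/76 d=3/152
  seg 2: a=-2 b=23/19 c=15/38 d=-5/114
S(1/2) = -2841/1216

Δ: Δ0=-1/2, Δ1=1/2, Δ2=2
row 1: diag=8, rhs=6; c'=1/4, d'=3/4
row 2: denom=10−2·1/4=19/2; d'=(9−2·3/4)/(19/2)=15/19
back: M2=15/19
back: M1=3/4−1/4·15/19=21/38
M: M0=0, M1=21/38, M2=15/19, M3=0
seg 0: a=-2, c=M0/2=0, d=(M1−M0)/(6·2)=7/152, b=Δ0−h0·(2M0+M1)/6=-13/19
seg 1: a=-3, c=M1/2=21/76, d=(M2−M1)/(6·2)=3/152, b=Δ1−h1·(2M1+M2)/6=-5/38
seg 2: a=-2, c=M2/2=15/38, d=(M3−M2)/(6·3)=-5/114, b=Δ2−h2·(2M2+M3)/6=23/19
t_q=1/2 → seg 0, τ=1/2; S=-2+-13/19·τ+0·τ²+7/152·τ³=-2841/1216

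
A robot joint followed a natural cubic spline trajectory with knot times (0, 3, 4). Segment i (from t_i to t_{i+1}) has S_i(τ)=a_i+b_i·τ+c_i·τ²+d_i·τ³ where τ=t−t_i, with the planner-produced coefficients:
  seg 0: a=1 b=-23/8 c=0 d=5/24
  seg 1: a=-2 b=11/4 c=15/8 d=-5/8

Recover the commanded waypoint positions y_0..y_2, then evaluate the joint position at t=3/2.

y_0=1 y_1=-2 y_2=2
S(3/2) = -167/64

y_0 = S_0(0) = a_0 = 1
y_1 = S_1(0) = a_1 = -2
y_2 = S_1(1) = 2
t_q=3/2 is in segment 0 (τ=3/2); S_0(τ)=-167/64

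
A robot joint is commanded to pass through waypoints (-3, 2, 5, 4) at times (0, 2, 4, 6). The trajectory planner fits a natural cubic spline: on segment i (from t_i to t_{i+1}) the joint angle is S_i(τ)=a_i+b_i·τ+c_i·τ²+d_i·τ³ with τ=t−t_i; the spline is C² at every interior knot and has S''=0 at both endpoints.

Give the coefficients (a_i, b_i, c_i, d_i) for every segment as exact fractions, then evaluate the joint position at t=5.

  seg 0: a=-3 b=79/30 c=0 d=-1/30
  seg 1: a=2 b=67/30 c=-1/5 d=-1/12
  seg 2: a=5 b=13/30 c=-7/10 d=7/60
S(5) = 97/20

Δ: Δ0=5/2, Δ1=3/2, Δ2=-1/2
row 1: diag=8, rhs=-6; c'=1/4, d'=-3/4
row 2: denom=8−2·1/4=15/2; d'=(-12−2·-3/4)/(15/2)=-7/5
back: M2=-7/5
back: M1=-3/4−1/4·-7/5=-2/5
M: M0=0, M1=-2/5, M2=-7/5, M3=0
seg 0: a=-3, c=M0/2=0, d=(M1−M0)/(6·2)=-1/30, b=Δ0−h0·(2M0+M1)/6=79/30
seg 1: a=2, c=M1/2=-1/5, d=(M2−M1)/(6·2)=-1/12, b=Δ1−h1·(2M1+M2)/6=67/30
seg 2: a=5, c=M2/2=-7/10, d=(M3−M2)/(6·2)=7/60, b=Δ2−h2·(2M2+M3)/6=13/30
t_q=5 → seg 2, τ=1; S=5+13/30·τ+-7/10·τ²+7/60·τ³=97/20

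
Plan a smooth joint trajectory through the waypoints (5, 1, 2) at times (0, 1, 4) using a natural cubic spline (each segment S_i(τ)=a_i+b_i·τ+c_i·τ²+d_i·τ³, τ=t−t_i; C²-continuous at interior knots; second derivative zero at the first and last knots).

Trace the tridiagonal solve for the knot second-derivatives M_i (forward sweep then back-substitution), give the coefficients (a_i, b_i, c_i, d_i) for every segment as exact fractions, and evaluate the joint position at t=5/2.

Δ: Δ0=-4, Δ1=1/3
row 1: diag=8, rhs=26; c'=3/8, d'=13/4
back: M1=13/4
M: M0=0, M1=13/4, M2=0
seg 0: a=5, c=M0/2=0, d=(M1−M0)/(6·1)=13/24, b=Δ0−h0·(2M0+M1)/6=-109/24
seg 1: a=1, c=M1/2=13/8, d=(M2−M1)/(6·3)=-13/72, b=Δ1−h1·(2M1+M2)/6=-35/12
t_q=5/2 → seg 1, τ=3/2; S=1+-35/12·τ+13/8·τ²+-13/72·τ³=-21/64

  seg 0: a=5 b=-109/24 c=0 d=13/24
  seg 1: a=1 b=-35/12 c=13/8 d=-13/72
S(5/2) = -21/64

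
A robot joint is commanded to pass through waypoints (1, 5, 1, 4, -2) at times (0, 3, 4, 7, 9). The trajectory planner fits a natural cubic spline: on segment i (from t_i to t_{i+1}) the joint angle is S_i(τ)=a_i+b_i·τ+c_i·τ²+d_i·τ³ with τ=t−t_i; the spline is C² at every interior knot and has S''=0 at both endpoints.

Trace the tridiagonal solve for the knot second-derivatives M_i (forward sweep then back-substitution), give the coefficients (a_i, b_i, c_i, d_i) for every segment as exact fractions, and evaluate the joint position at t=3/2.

Δ: Δ0=4/3, Δ1=-4, Δ2=1, Δ3=-3
row 1: diag=8, rhs=-32; c'=1/8, d'=-4
row 2: denom=8−1·1/8=63/8; d'=(30−1·-4)/(63/8)=272/63
row 3: denom=10−3·8/21=62/7; d'=(-24−3·272/63)/(62/7)=-388/93
back: M3=-388/93
back: M2=272/63−8/21·-388/93=1648/279
back: M1=-4−1/8·1648/279=-1322/279
M: M0=0, M1=-1322/279, M2=1648/279, M3=-388/93, M4=0
seg 0: a=1, c=M0/2=0, d=(M1−M0)/(6·3)=-661/2511, b=Δ0−h0·(2M0+M1)/6=1033/279
seg 1: a=5, c=M1/2=-661/279, d=(M2−M1)/(6·1)=55/31, b=Δ1−h1·(2M1+M2)/6=-950/279
seg 2: a=1, c=M2/2=824/279, d=(M3−M2)/(6·3)=-1406/2511, b=Δ2−h2·(2M2+M3)/6=-787/279
seg 3: a=4, c=M3/2=-194/93, d=(M4−M3)/(6·2)=97/279, b=Δ3−h3·(2M3+M4)/6=-61/279
t_q=3/2 → seg 0, τ=3/2; S=1+1033/279·τ+0·τ²+-661/2511·τ³=1405/248

  seg 0: a=1 b=1033/279 c=0 d=-661/2511
  seg 1: a=5 b=-950/279 c=-661/279 d=55/31
  seg 2: a=1 b=-787/279 c=824/279 d=-1406/2511
  seg 3: a=4 b=-61/279 c=-194/93 d=97/279
S(3/2) = 1405/248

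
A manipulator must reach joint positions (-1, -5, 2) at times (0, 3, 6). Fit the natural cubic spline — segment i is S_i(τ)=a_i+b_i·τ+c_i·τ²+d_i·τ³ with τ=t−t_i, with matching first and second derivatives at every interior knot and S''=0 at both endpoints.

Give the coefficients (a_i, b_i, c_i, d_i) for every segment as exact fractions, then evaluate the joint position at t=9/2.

  seg 0: a=-1 b=-9/4 c=0 d=11/108
  seg 1: a=-5 b=1/2 c=11/12 d=-11/108
S(9/2) = -81/32

Δ: Δ0=-4/3, Δ1=7/3
row 1: diag=12, rhs=22; c'=1/4, d'=11/6
back: M1=11/6
M: M0=0, M1=11/6, M2=0
seg 0: a=-1, c=M0/2=0, d=(M1−M0)/(6·3)=11/108, b=Δ0−h0·(2M0+M1)/6=-9/4
seg 1: a=-5, c=M1/2=11/12, d=(M2−M1)/(6·3)=-11/108, b=Δ1−h1·(2M1+M2)/6=1/2
t_q=9/2 → seg 1, τ=3/2; S=-5+1/2·τ+11/12·τ²+-11/108·τ³=-81/32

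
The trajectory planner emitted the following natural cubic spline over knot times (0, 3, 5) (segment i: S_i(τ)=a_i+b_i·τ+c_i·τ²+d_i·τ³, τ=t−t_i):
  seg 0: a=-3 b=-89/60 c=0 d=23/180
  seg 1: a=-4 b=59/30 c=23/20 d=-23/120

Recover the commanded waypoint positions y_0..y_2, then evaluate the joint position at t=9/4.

y_0 = S_0(0) = a_0 = -3
y_1 = S_1(0) = a_1 = -4
y_2 = S_1(2) = 3
t_q=9/4 is in segment 0 (τ=9/4); S_0(τ)=-6249/1280

y_0=-3 y_1=-4 y_2=3
S(9/4) = -6249/1280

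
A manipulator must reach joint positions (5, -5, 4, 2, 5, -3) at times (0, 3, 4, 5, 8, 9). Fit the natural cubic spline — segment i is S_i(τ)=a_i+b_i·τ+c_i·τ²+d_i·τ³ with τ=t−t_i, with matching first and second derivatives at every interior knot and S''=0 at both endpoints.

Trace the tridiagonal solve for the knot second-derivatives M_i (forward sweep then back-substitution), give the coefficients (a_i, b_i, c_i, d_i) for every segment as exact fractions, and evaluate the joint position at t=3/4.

  seg 0: a=5 b=-5094/547 c=0 d=9812/14769
  seg 1: a=-5 b=4718/547 c=9812/1641 d=-9197/1641
  seg 2: a=4 b=6187/1641 c=-17779/1641 d=2770/547
  seg 3: a=2 b=-4441/1641 c=7151/1641 d=-15371/14769
  seg 4: a=5 b=-7648/1641 c=-2740/547 d=2740/1641
S(3/4) = -14915/8752

Δ: Δ0=-10/3, Δ1=9, Δ2=-2, Δ3=1, Δ4=-8
row 1: diag=8, rhs=74; c'=1/8, d'=37/4
row 2: denom=4−1·1/8=31/8; d'=(-66−1·37/4)/(31/8)=-602/31
row 3: denom=8−1·8/31=240/31; d'=(18−1·-602/31)/(240/31)=29/6
row 4: denom=8−3·31/80=547/80; d'=(-54−3·29/6)/(547/80)=-5480/547
back: M4=-5480/547
back: M3=29/6−31/80·-5480/547=14302/1641
back: M2=-602/31−8/31·14302/1641=-35558/1641
back: M1=37/4−1/8·-35558/1641=19624/1641
M: M0=0, M1=19624/1641, M2=-35558/1641, M3=14302/1641, M4=-5480/547, M5=0
seg 0: a=5, c=M0/2=0, d=(M1−M0)/(6·3)=9812/14769, b=Δ0−h0·(2M0+M1)/6=-5094/547
seg 1: a=-5, c=M1/2=9812/1641, d=(M2−M1)/(6·1)=-9197/1641, b=Δ1−h1·(2M1+M2)/6=4718/547
seg 2: a=4, c=M2/2=-17779/1641, d=(M3−M2)/(6·1)=2770/547, b=Δ2−h2·(2M2+M3)/6=6187/1641
seg 3: a=2, c=M3/2=7151/1641, d=(M4−M3)/(6·3)=-15371/14769, b=Δ3−h3·(2M3+M4)/6=-4441/1641
seg 4: a=5, c=M4/2=-2740/547, d=(M5−M4)/(6·1)=2740/1641, b=Δ4−h4·(2M4+M5)/6=-7648/1641
t_q=3/4 → seg 0, τ=3/4; S=5+-5094/547·τ+0·τ²+9812/14769·τ³=-14915/8752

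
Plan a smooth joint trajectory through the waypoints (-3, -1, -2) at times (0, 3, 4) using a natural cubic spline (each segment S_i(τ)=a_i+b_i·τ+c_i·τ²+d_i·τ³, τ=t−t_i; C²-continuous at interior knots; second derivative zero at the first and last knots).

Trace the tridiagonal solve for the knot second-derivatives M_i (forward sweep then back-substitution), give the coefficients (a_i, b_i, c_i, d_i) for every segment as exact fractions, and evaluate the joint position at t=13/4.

Δ: Δ0=2/3, Δ1=-1
row 1: diag=8, rhs=-10; c'=1/8, d'=-5/4
back: M1=-5/4
M: M0=0, M1=-5/4, M2=0
seg 0: a=-3, c=M0/2=0, d=(M1−M0)/(6·3)=-5/72, b=Δ0−h0·(2M0+M1)/6=31/24
seg 1: a=-1, c=M1/2=-5/8, d=(M2−M1)/(6·1)=5/24, b=Δ1−h1·(2M1+M2)/6=-7/12
t_q=13/4 → seg 1, τ=1/4; S=-1+-7/12·τ+-5/8·τ²+5/24·τ³=-605/512

  seg 0: a=-3 b=31/24 c=0 d=-5/72
  seg 1: a=-1 b=-7/12 c=-5/8 d=5/24
S(13/4) = -605/512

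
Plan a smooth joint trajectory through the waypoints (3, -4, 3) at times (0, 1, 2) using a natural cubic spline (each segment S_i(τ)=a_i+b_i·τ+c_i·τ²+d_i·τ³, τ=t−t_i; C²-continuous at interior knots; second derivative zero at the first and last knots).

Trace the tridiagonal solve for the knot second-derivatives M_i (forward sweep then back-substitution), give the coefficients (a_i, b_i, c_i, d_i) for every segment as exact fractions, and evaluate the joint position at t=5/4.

  seg 0: a=3 b=-21/2 c=0 d=7/2
  seg 1: a=-4 b=0 c=21/2 d=-7/2
S(5/4) = -435/128

Δ: Δ0=-7, Δ1=7
row 1: diag=4, rhs=84; c'=1/4, d'=21
back: M1=21
M: M0=0, M1=21, M2=0
seg 0: a=3, c=M0/2=0, d=(M1−M0)/(6·1)=7/2, b=Δ0−h0·(2M0+M1)/6=-21/2
seg 1: a=-4, c=M1/2=21/2, d=(M2−M1)/(6·1)=-7/2, b=Δ1−h1·(2M1+M2)/6=0
t_q=5/4 → seg 1, τ=1/4; S=-4+0·τ+21/2·τ²+-7/2·τ³=-435/128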